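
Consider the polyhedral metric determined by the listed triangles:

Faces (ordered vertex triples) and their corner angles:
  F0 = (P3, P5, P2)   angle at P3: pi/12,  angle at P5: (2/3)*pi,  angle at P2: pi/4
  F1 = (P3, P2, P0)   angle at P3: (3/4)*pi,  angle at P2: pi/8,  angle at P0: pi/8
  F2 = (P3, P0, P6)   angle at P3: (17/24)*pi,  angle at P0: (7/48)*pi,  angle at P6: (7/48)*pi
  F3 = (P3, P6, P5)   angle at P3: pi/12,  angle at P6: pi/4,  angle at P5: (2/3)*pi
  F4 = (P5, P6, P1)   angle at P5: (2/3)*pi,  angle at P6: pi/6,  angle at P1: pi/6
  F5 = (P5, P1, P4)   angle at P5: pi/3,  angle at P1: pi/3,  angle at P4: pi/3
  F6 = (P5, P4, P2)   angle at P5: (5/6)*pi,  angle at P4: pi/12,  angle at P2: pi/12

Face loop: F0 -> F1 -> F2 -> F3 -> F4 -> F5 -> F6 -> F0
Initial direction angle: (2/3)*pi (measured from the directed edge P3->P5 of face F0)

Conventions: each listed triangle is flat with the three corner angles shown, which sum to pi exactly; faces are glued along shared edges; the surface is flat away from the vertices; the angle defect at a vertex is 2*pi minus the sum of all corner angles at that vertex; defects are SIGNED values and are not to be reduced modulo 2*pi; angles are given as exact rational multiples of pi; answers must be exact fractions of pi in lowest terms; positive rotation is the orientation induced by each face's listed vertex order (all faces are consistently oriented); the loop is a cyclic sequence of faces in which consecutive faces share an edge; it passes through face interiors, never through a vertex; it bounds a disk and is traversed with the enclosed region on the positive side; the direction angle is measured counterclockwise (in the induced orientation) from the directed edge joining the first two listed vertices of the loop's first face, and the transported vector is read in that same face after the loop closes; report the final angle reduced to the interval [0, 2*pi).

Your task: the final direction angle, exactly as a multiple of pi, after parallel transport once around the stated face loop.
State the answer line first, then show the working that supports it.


Answer: final direction angle = (15/8)*pi

enclosed vertex P3: corner angles sum to (13/8)*pi, defect = 2*pi - (13/8)*pi = (3/8)*pi
enclosed vertex P5: corner angles sum to (19/6)*pi, defect = 2*pi - (19/6)*pi = (-7/6)*pi
adding the enclosed defects to the starting angle (mod 2*pi, induced orientation) gives the holonomy
final angle = (2/3)*pi - (19/24)*pi = (15/8)*pi (mod 2*pi)


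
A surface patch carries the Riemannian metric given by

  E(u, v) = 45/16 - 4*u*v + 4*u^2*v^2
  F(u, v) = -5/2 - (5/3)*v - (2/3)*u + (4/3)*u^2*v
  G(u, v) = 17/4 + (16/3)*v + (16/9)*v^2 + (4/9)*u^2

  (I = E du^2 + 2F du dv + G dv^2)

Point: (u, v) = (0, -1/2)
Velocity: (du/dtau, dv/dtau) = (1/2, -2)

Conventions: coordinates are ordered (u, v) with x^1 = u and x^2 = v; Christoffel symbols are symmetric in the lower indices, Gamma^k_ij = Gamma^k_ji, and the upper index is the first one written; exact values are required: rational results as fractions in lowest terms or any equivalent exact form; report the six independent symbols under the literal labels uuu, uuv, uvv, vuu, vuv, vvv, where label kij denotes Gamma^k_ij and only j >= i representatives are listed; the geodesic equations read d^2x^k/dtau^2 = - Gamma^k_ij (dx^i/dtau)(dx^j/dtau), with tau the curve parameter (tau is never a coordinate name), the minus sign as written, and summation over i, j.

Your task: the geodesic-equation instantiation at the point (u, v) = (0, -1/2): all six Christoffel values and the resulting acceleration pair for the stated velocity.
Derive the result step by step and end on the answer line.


E = 45/16, F = -5/3, G = 73/36 at the point
E_u = 2, E_v = 0, F_u = -2/3, F_v = -5/3, G_u = 0, G_v = 32/9
EG - F^2 = 1685/576;  g^inv = (576/1685) * [[73/36, 5/3], [5/3, 45/16]]
first-kind symbols [ij,l] = (1/2)(d_i g_jl + d_j g_il - d_l g_ij): [uu,u] = E_u/2 = 1, [uu,v] = F_u - E_v/2 = -2/3, [uv,u] = E_v/2 = 0, [uv,v] = G_u/2 = 0, [vv,u] = F_v - G_u/2 = -5/3, [vv,v] = G_v/2 = 16/9
Gamma^u_ij = (G*[ij,u] - F*[ij,v])/(EG - F^2), Gamma^v_ij = (E*[ij,v] - F*[ij,u])/(EG - F^2)
Gamma_uuu = 528/1685, Gamma_uuv = 0, Gamma_uvv = -48/337, Gamma_vuu = -24/337, Gamma_vuv = 0, Gamma_vvv = 256/337
d^2u/dtau^2 = -(Gamma_uuu*(1/2)^2 + 2*Gamma_uuv*(1/2)*(-2) + Gamma_uvv*(-2)^2) = 828/1685
d^2v/dtau^2 = -(Gamma_vuu*(1/2)^2 + 2*Gamma_vuv*(1/2)*(-2) + Gamma_vvv*(-2)^2) = -1018/337

Answer: Gamma_uuu = 528/1685, Gamma_uuv = 0, Gamma_uvv = -48/337, Gamma_vuu = -24/337, Gamma_vuv = 0, Gamma_vvv = 256/337; accelerations (d^2u/dtau^2, d^2v/dtau^2) = (828/1685, -1018/337)


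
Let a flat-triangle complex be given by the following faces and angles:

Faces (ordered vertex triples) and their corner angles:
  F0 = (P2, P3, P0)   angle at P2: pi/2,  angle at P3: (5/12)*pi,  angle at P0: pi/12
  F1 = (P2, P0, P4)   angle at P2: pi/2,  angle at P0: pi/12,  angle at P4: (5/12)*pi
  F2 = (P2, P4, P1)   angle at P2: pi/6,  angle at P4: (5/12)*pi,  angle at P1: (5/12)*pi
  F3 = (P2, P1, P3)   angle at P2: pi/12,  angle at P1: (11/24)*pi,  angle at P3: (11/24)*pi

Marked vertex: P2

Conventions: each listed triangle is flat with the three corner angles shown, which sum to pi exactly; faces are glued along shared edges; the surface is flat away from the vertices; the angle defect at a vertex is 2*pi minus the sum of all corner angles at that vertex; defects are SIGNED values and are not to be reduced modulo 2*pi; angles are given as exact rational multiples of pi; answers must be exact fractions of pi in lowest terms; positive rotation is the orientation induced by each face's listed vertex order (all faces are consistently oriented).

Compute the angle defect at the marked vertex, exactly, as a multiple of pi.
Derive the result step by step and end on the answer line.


Sum of corner angles at P2: (5/4)*pi
defect = 2*pi - (5/4)*pi

Answer: defect(P2) = (3/4)*pi


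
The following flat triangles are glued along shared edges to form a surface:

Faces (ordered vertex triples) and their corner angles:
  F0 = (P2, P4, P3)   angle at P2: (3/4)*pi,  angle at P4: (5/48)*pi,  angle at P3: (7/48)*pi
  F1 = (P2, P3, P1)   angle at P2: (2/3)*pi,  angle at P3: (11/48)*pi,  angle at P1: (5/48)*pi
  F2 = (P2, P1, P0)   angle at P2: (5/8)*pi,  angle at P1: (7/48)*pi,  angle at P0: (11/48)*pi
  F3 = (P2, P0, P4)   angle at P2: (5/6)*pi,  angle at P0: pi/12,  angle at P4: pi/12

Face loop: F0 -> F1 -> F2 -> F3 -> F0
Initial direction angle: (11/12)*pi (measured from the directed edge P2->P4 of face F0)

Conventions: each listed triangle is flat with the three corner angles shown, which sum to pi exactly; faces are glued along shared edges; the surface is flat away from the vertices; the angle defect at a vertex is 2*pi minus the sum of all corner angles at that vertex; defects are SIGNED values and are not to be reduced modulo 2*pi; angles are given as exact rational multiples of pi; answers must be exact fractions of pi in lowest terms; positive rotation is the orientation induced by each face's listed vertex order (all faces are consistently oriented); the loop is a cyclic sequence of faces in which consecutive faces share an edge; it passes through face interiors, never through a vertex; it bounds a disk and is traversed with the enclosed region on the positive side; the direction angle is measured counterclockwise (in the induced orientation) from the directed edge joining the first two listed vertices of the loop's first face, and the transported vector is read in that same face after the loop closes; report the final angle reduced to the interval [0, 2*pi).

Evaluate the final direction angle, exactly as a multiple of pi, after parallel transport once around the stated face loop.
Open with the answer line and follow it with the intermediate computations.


Answer: final direction angle = pi/24

enclosed vertex P2: corner angles sum to (23/8)*pi, defect = 2*pi - (23/8)*pi = (-7/8)*pi
the final direction is the initial angle plus the enclosed defects, taken mod 2*pi in the induced orientation
final angle = (11/12)*pi - (7/8)*pi = pi/24 (mod 2*pi)


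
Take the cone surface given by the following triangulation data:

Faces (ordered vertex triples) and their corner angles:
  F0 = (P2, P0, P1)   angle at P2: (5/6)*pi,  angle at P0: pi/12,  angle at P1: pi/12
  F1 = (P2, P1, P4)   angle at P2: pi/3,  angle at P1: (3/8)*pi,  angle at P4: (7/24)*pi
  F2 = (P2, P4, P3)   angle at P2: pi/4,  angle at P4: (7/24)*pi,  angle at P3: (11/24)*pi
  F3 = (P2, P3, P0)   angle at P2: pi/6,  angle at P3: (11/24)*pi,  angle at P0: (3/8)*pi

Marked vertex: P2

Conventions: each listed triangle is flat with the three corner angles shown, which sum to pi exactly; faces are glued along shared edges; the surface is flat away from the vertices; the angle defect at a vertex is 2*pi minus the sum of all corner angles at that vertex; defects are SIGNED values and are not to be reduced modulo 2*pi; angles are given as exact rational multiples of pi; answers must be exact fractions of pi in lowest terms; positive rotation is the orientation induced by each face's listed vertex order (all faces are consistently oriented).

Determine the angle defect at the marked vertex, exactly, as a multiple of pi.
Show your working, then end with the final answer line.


Sum of corner angles at P2: (19/12)*pi
defect = 2*pi - (19/12)*pi

Answer: defect(P2) = (5/12)*pi


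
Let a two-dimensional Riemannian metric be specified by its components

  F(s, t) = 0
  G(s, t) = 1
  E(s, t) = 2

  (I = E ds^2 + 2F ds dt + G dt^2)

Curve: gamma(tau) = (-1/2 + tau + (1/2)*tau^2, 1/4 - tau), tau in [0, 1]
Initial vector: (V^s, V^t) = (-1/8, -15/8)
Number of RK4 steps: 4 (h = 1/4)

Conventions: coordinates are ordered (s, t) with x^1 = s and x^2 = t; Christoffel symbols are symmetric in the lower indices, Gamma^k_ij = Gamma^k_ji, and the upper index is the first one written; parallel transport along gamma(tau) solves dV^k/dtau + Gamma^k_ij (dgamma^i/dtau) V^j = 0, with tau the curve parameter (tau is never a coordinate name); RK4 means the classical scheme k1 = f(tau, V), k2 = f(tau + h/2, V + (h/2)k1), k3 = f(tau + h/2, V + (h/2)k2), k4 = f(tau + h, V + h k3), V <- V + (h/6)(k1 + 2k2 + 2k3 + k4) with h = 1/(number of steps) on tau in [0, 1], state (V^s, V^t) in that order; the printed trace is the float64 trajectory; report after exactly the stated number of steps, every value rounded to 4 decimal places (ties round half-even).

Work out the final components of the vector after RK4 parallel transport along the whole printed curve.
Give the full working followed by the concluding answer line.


gamma'(tau) = (1 + tau, -1); f(tau, V)^k = -Gamma^k_ij(gamma(tau)) gamma'^i(tau) V^j; h = 1/4; intermediate values shown to 6 dp
curve data and Christoffel symbols at the stage parameters:
  tau = 0.000000: gamma = (-0.500000, 0.250000), gamma' = (1.000000, -1.000000); Gamma_sss = 0.000000, Gamma_sst = 0.000000, Gamma_stt = 0.000000, Gamma_tss = 0.000000, Gamma_tst = 0.000000, Gamma_ttt = 0.000000
  tau = 0.125000: gamma = (-0.367188, 0.125000), gamma' = (1.125000, -1.000000); Gamma_sss = 0.000000, Gamma_sst = 0.000000, Gamma_stt = 0.000000, Gamma_tss = 0.000000, Gamma_tst = 0.000000, Gamma_ttt = 0.000000
  tau = 0.250000: gamma = (-0.218750, 0.000000), gamma' = (1.250000, -1.000000); Gamma_sss = 0.000000, Gamma_sst = 0.000000, Gamma_stt = 0.000000, Gamma_tss = 0.000000, Gamma_tst = 0.000000, Gamma_ttt = 0.000000
  tau = 0.375000: gamma = (-0.054688, -0.125000), gamma' = (1.375000, -1.000000); Gamma_sss = 0.000000, Gamma_sst = 0.000000, Gamma_stt = 0.000000, Gamma_tss = 0.000000, Gamma_tst = 0.000000, Gamma_ttt = 0.000000
  tau = 0.500000: gamma = (0.125000, -0.250000), gamma' = (1.500000, -1.000000); Gamma_sss = 0.000000, Gamma_sst = 0.000000, Gamma_stt = 0.000000, Gamma_tss = 0.000000, Gamma_tst = 0.000000, Gamma_ttt = 0.000000
  tau = 0.625000: gamma = (0.320312, -0.375000), gamma' = (1.625000, -1.000000); Gamma_sss = 0.000000, Gamma_sst = 0.000000, Gamma_stt = 0.000000, Gamma_tss = 0.000000, Gamma_tst = 0.000000, Gamma_ttt = 0.000000
  tau = 0.750000: gamma = (0.531250, -0.500000), gamma' = (1.750000, -1.000000); Gamma_sss = 0.000000, Gamma_sst = 0.000000, Gamma_stt = 0.000000, Gamma_tss = 0.000000, Gamma_tst = 0.000000, Gamma_ttt = 0.000000
  tau = 0.875000: gamma = (0.757812, -0.625000), gamma' = (1.875000, -1.000000); Gamma_sss = 0.000000, Gamma_sst = 0.000000, Gamma_stt = 0.000000, Gamma_tss = 0.000000, Gamma_tst = 0.000000, Gamma_ttt = 0.000000
  tau = 1.000000: gamma = (1.000000, -0.750000), gamma' = (2.000000, -1.000000); Gamma_sss = 0.000000, Gamma_sst = 0.000000, Gamma_stt = 0.000000, Gamma_tss = 0.000000, Gamma_tst = 0.000000, Gamma_ttt = 0.000000
step 0: V^s = -0.1250, V^t = -1.8750
step 1: k1 = (0.000000, 0.000000), k2 = (0.000000, 0.000000), k3 = (0.000000, 0.000000), k4 = (0.000000, 0.000000); V <- V + (h/6)(k1 + 2k2 + 2k3 + k4): V^s = -0.1250, V^t = -1.8750
step 2: k1 = (0.000000, 0.000000), k2 = (0.000000, 0.000000), k3 = (0.000000, 0.000000), k4 = (0.000000, 0.000000); V <- V + (h/6)(k1 + 2k2 + 2k3 + k4): V^s = -0.1250, V^t = -1.8750
step 3: k1 = (0.000000, 0.000000), k2 = (0.000000, 0.000000), k3 = (0.000000, 0.000000), k4 = (0.000000, 0.000000); V <- V + (h/6)(k1 + 2k2 + 2k3 + k4): V^s = -0.1250, V^t = -1.8750
step 4: k1 = (0.000000, 0.000000), k2 = (0.000000, 0.000000), k3 = (0.000000, 0.000000), k4 = (0.000000, 0.000000); V <- V + (h/6)(k1 + 2k2 + 2k3 + k4): V^s = -0.1250, V^t = -1.8750

Answer: V^s = -0.1250, V^t = -1.8750


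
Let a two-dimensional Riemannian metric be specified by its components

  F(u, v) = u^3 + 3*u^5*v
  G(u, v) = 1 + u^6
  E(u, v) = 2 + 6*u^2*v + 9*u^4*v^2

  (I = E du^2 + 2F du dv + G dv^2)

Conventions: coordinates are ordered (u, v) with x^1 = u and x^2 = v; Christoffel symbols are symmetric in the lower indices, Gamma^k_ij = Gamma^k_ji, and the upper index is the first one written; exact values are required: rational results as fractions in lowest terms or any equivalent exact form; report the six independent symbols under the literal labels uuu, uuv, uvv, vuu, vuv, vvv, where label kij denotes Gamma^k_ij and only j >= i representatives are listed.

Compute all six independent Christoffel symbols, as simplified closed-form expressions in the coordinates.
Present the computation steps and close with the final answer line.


E = 2 + 6*u^2*v + 9*u^4*v^2; F = u^3 + 3*u^5*v; G = 1 + u^6
Gamma^k_ij = (1/2) g^{kl} (d_i g_jl + d_j g_il - d_l g_ij), with g^inv = (1/(EG-F^2)) [[G, -F], [-F, E]]
first partials: E_u = 12*u*v + 36*u^3*v^2, E_v = 6*u^2 + 18*u^4*v, F_u = 3*u^2 + 15*u^4*v, F_v = 3*u^5, G_u = 6*u^5, G_v = 0
D = EG - F^2 = 2 + 6*u^2*v + 9*u^4*v^2 + u^6
expanded: Gamma^u_uu = (G E_u - 2F F_u + F E_v)/(2D), Gamma^u_uv = (G E_v - F G_u)/(2D), Gamma^u_vv = (2G F_v - G G_u - F G_v)/(2D), Gamma^v_uu = (2E F_u - E E_v - F E_u)/(2D), Gamma^v_uv = (E G_u - F E_v)/(2D), Gamma^v_vv = (E G_v - 2F F_v + F G_u)/(2D); substitute and cancel common factors

Answer: Gamma_uuu = (18*u^3*v^2 + 6*u*v)/(u^6 + 9*u^4*v^2 + 6*u^2*v + 2), Gamma_uuv = (9*u^4*v + 3*u^2)/(u^6 + 9*u^4*v^2 + 6*u^2*v + 2), Gamma_uvv = 0, Gamma_vuu = 6*u^4*v/(u^6 + 9*u^4*v^2 + 6*u^2*v + 2), Gamma_vuv = 3*u^5/(u^6 + 9*u^4*v^2 + 6*u^2*v + 2), Gamma_vvv = 0


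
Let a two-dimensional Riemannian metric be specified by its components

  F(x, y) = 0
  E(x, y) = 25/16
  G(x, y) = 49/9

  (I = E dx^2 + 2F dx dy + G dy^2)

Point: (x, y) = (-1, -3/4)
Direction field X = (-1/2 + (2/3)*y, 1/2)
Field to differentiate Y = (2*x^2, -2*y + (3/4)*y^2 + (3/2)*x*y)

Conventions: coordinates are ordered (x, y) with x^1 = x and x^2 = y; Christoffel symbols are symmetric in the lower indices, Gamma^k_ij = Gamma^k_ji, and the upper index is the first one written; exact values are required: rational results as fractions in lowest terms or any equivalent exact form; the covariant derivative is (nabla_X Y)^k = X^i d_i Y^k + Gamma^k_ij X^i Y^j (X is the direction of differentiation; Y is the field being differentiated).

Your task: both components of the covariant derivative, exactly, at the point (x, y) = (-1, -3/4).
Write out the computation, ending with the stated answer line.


E = 25/16, F = 0, G = 49/9 at the point
E_x = 0, E_y = 0, F_x = 0, F_y = 0, G_x = 0, G_y = 0
EG - F^2 = 1225/144;  g^inv = (144/1225) * [[49/9, 0], [0, 25/16]]
first-kind symbols [ij,l] = (1/2)(d_i g_jl + d_j g_il - d_l g_ij): [xx,x] = E_x/2 = 0, [xx,y] = F_x - E_y/2 = 0, [xy,x] = E_y/2 = 0, [xy,y] = G_x/2 = 0, [yy,x] = F_y - G_x/2 = 0, [yy,y] = G_y/2 = 0
Gamma^x_ij = (G*[ij,x] - F*[ij,y])/(EG - F^2), Gamma^y_ij = (E*[ij,y] - F*[ij,x])/(EG - F^2)
Gamma_xxx = 0, Gamma_xxy = 0, Gamma_xyy = 0, Gamma_yxx = 0, Gamma_yxy = 0, Gamma_yyy = 0
X = (-1, 1/2), Y = (2, 195/64) at the point

Answer: (nabla_X Y)^x = 4, (nabla_X Y)^y = -19/16


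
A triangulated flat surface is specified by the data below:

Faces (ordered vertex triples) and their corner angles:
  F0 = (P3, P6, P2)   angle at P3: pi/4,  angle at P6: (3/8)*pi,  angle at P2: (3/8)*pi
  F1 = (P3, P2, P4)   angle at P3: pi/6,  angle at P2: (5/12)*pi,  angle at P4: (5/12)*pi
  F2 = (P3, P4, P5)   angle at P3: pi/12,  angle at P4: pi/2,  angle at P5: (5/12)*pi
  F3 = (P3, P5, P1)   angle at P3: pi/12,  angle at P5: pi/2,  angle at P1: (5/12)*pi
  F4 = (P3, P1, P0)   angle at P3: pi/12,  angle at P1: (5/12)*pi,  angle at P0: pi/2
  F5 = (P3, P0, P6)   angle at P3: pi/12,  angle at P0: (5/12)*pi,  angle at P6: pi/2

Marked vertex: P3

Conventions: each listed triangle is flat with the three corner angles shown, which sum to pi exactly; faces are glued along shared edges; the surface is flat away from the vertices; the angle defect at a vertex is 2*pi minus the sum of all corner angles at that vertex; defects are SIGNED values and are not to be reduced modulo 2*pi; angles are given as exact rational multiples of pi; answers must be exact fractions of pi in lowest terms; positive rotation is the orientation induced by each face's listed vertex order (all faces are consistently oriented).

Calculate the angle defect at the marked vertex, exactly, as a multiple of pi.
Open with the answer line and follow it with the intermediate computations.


Answer: defect(P3) = (5/4)*pi

Sum of corner angles at P3: (3/4)*pi
defect = 2*pi - (3/4)*pi


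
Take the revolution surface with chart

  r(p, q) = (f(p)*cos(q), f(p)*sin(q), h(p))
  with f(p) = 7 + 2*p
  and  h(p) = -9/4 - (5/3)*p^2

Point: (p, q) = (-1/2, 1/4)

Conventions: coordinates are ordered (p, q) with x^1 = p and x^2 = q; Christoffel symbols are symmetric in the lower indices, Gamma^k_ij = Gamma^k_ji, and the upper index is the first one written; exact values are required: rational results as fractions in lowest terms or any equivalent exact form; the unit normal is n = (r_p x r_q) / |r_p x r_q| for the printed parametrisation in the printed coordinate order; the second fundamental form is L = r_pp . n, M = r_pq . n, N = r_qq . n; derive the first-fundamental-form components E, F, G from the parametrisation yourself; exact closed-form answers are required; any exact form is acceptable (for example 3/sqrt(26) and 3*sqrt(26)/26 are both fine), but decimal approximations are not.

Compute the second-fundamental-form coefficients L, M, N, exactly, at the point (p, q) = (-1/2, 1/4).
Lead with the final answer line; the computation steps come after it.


Answer: L = -20*sqrt(61)/61, M = 0, N = 30*sqrt(61)/61

f = 6, f' = 2, f'' = 0, h' = 5/3, h'' = -10/3
E = 61/9, F = 0, G = 36; answer radicand W^2 = 61/9
unnormalised second-form numerators: l = -20/3, m = 0, n = 10; L = l/sqrt(61/9), and similarly M = m/sqrt(W^2), N = n/sqrt(W^2)


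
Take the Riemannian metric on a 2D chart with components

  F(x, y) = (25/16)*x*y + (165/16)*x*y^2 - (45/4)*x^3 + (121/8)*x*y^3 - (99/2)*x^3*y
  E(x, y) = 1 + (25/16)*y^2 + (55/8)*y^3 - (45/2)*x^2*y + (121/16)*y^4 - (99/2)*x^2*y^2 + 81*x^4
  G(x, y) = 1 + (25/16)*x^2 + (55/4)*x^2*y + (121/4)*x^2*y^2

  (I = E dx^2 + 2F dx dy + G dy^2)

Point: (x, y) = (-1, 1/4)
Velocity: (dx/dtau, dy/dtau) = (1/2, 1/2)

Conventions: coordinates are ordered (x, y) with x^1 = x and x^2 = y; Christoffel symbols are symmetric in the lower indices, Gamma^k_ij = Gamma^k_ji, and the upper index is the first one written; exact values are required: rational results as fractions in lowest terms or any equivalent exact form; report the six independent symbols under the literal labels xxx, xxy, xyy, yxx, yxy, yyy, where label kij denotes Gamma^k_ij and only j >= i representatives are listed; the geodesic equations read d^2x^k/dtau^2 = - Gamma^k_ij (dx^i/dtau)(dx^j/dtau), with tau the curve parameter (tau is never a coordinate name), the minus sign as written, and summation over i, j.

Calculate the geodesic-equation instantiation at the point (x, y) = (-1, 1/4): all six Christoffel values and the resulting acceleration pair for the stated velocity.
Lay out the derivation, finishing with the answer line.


E = 301121/4096, F = 11445/512, G = 505/64 at the point
E_x = -4905/16, E_y = -11445/256, F_x = -35637/512, F_y = 5113/128, G_x = -441/32, G_y = 231/8
EG - F^2 = 329345/4096;  g^inv = (4096/329345) * [[505/64, -11445/512], [-11445/512, 301121/4096]]
first-kind symbols [ij,l] = (1/2)(d_i g_jl + d_j g_il - d_l g_ij): [xx,x] = E_x/2 = -4905/32, [xx,y] = F_x - E_y/2 = -189/4, [xy,x] = E_y/2 = -11445/512, [xy,y] = G_x/2 = -441/64, [yy,x] = F_y - G_x/2 = 5995/128, [yy,y] = G_y/2 = 231/16
Gamma^x_ij = (G*[ij,x] - F*[ij,y])/(EG - F^2), Gamma^y_ij = (E*[ij,y] - F*[ij,x])/(EG - F^2)
Gamma_xxx = -125568/65869, Gamma_xxy = -18312/65869, Gamma_xyy = 38368/65869, Gamma_yxx = -193536/329345, Gamma_yxy = -28224/329345, Gamma_yyy = 59136/329345
d^2x/dtau^2 = -(Gamma_xxx*(1/2)^2 + 2*Gamma_xxy*(1/2)*(1/2) + Gamma_xyy*(1/2)^2) = 30956/65869
d^2y/dtau^2 = -(Gamma_yxx*(1/2)^2 + 2*Gamma_yxy*(1/2)*(1/2) + Gamma_yyy*(1/2)^2) = 47712/329345

Answer: Gamma_xxx = -125568/65869, Gamma_xxy = -18312/65869, Gamma_xyy = 38368/65869, Gamma_yxx = -193536/329345, Gamma_yxy = -28224/329345, Gamma_yyy = 59136/329345; accelerations (d^2x/dtau^2, d^2y/dtau^2) = (30956/65869, 47712/329345)


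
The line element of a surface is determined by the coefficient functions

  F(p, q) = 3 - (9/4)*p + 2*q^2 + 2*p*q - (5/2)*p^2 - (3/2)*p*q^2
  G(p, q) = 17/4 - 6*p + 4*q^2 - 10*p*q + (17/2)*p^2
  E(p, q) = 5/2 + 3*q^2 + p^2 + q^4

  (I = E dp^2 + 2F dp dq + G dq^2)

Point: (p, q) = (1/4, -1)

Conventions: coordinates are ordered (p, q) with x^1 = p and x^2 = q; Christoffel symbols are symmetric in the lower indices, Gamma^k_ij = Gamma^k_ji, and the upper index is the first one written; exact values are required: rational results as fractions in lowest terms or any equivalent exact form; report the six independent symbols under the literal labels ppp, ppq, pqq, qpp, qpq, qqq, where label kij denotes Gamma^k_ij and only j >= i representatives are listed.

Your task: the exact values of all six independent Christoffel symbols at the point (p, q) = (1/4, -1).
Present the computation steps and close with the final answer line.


E = 105/16, F = 109/32, G = 313/32 at the point
E_p = 1/2, E_q = -10, F_p = -7, F_q = -11/4, G_p = 33/4, G_q = -21/2
EG - F^2 = 53849/1024;  g^inv = (1024/53849) * [[313/32, -109/32], [-109/32, 105/16]]
first-kind symbols [ij,l] = (1/2)(d_i g_jl + d_j g_il - d_l g_ij): [pp,p] = E_p/2 = 1/4, [pp,q] = F_p - E_q/2 = -2, [pq,p] = E_q/2 = -5, [pq,q] = G_p/2 = 33/8, [qq,p] = F_q - G_p/2 = -55/8, [qq,q] = G_q/2 = -21/4
Gamma^p_ij = (G*[ij,p] - F*[ij,q])/(EG - F^2), Gamma^q_ij = (E*[ij,q] - F*[ij,p])/(EG - F^2)

Answer: Gamma_ppp = 9480/53849, Gamma_ppq = -64468/53849, Gamma_pqq = -50548/53849, Gamma_qpp = -14312/53849, Gamma_qpq = 45160/53849, Gamma_qqq = -11300/53849


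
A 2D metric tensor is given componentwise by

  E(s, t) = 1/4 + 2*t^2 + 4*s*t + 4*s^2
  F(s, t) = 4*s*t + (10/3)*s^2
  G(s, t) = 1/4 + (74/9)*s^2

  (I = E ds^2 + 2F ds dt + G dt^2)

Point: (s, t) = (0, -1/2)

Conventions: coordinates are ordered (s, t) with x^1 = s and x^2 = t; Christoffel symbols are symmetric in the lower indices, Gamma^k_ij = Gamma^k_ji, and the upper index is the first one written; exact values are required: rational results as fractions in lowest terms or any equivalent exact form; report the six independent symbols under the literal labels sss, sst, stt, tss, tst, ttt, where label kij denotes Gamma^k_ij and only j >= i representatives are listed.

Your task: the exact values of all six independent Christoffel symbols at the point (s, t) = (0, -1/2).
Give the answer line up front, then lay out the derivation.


Answer: Gamma_sss = -4/3, Gamma_sst = -4/3, Gamma_stt = 0, Gamma_tss = -4, Gamma_tst = 0, Gamma_ttt = 0

E = 3/4, F = 0, G = 1/4 at the point
E_s = -2, E_t = -2, F_s = -2, F_t = 0, G_s = 0, G_t = 0
EG - F^2 = 3/16;  g^inv = (16/3) * [[1/4, 0], [0, 3/4]]
first-kind symbols [ij,l] = (1/2)(d_i g_jl + d_j g_il - d_l g_ij): [ss,s] = E_s/2 = -1, [ss,t] = F_s - E_t/2 = -1, [st,s] = E_t/2 = -1, [st,t] = G_s/2 = 0, [tt,s] = F_t - G_s/2 = 0, [tt,t] = G_t/2 = 0
Gamma^s_ij = (G*[ij,s] - F*[ij,t])/(EG - F^2), Gamma^t_ij = (E*[ij,t] - F*[ij,s])/(EG - F^2)


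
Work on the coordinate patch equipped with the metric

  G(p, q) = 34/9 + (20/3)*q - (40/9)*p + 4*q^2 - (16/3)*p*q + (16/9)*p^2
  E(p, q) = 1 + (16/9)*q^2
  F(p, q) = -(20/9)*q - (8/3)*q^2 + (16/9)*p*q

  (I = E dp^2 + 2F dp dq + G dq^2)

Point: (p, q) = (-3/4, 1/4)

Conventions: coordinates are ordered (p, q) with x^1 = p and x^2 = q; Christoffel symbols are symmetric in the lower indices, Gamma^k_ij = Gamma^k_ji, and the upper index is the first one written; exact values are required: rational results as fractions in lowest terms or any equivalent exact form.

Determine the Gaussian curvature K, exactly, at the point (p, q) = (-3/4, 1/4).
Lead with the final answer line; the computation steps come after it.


Answer: K = -2304/160801

E = 10/9, F = -19/18, G = 397/36, EG - F^2 = 401/36 at the point
E_p = 0, E_q = 8/9, F_p = 4/9, F_q = -44/9, G_p = -76/9, G_q = 38/3
E_qq = 32/9, F_pq = 16/9, G_pp = 32/9
Apply the Brioschi formula K = (det M1 - det M2)/(EG - F^2)^2 over the derivative matrices of E, F, G.
M1 = [[-E_qq/2 + F_pq - G_pp/2, E_p/2, F_p - E_q/2], [F_q - G_p/2, E, F], [G_q/2, F, G]] = [[-16/9, 0, 0], [-2/3, 10/9, -19/18], [19/3, -19/18, 397/36]]; det M1 = -1604/81
M2 = [[0, E_q/2, G_p/2], [E_q/2, E, F], [G_p/2, F, G]] = [[0, 4/9, -38/9], [4/9, 10/9, -19/18], [-38/9, -19/18, 397/36]]; det M2 = -1460/81
det M1 - det M2 = -16/9; K = -16/9 / (401/36)^2 = -2304/160801


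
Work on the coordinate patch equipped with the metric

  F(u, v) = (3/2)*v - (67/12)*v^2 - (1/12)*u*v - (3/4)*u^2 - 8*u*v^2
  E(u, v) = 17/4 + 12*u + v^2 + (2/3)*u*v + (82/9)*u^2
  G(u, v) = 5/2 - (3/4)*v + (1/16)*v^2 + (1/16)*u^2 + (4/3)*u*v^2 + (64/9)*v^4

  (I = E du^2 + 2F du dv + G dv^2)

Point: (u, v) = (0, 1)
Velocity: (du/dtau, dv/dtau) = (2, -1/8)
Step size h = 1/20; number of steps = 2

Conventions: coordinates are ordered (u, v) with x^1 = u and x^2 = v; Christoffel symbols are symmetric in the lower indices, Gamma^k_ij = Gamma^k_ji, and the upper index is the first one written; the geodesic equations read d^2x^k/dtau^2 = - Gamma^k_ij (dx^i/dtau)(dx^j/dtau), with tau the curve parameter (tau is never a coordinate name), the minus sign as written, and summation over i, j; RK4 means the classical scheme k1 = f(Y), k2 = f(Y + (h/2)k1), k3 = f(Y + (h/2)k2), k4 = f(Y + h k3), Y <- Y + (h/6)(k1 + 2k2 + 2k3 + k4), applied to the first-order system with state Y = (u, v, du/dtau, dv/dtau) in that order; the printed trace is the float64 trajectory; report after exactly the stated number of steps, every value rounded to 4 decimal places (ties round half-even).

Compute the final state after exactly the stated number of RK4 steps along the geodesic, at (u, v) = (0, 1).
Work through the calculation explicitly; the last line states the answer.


f(Y) = (du/dtau, dv/dtau, -Gamma^u_ij Y'^i Y'^j, -Gamma^v_ij Y'^i Y'^j) with the Gammas evaluated at the stage position; h = 0.050000; intermediate values shown to 6 dp
step 0: u = 0.0000, v = 1.0000, du/dtau = 2.0000, dv/dtau = -0.1250
step 1:
  k1: at (u, v) = (0.000000, 1.000000), (du/dtau, dv/dtau) = (2.000000, -0.125000); Gamma_uuu = 0.643768, Gamma_uuv = 0.385939, Gamma_uvv = -1.173561, Gamma_vuu = -0.723319, Gamma_vuv = 0.251309, Gamma_vvv = 1.021748; k1 = (2.000000, -0.125000, -2.363766, 3.002964)
  k2: at (u, v) = (0.050000, 0.996875), (du/dtau, dv/dtau) = (1.940906, -0.049926); Gamma_uuu = 0.605604, Gamma_uuv = 0.367063, Gamma_uvv = -1.136523, Gamma_vuu = -0.721367, Gamma_vuv = 0.258497, Gamma_vvv = 0.985895; k2 = (1.940906, -0.049926, -2.207409, 2.765113)
  k3: at (u, v) = (0.048523, 0.998752), (du/dtau, dv/dtau) = (1.944815, -0.055872); Gamma_uuu = 0.604851, Gamma_uuv = 0.368547, Gamma_uvv = -1.137112, Gamma_vuu = -0.720461, Gamma_vuv = 0.258368, Gamma_vvv = 0.987830; k3 = (1.944815, -0.055872, -2.204086, 2.778070)
  k4: at (u, v) = (0.097241, 0.997206), (du/dtau, dv/dtau) = (1.889796, 0.013903); Gamma_uuu = 0.568745, Gamma_uuv = 0.352386, Gamma_uvv = -1.102205, Gamma_vuu = -0.719528, Gamma_vuv = 0.264756, Gamma_vvv = 0.955870; k4 = (1.889796, 0.013903, -2.049480, 2.555572)
  Y <- Y + (h/6)(k1 + 2k2 + 2k3 + k4): u = 0.0972, v = 0.9973, du/dtau = 1.8897, dv/dtau = 0.0137
step 2:
  k1: at (u, v) = (0.097177, 0.997311), (du/dtau, dv/dtau) = (1.889698, 0.013708); Gamma_uuu = 0.568691, Gamma_uuv = 0.352461, Gamma_uvv = -1.102226, Gamma_vuu = -0.719475, Gamma_vuv = 0.264753, Gamma_vvv = 0.955965; k1 = (1.889698, 0.013708, -2.048825, 2.555320)
  k2: at (u, v) = (0.144419, 0.997654), (du/dtau, dv/dtau) = (1.838477, 0.077591); Gamma_uuu = 0.534294, Gamma_uuv = 0.339011, Gamma_uvv = -1.069532, Gamma_vuu = -0.719136, Gamma_vuv = 0.270496, Gamma_vvv = 0.927943; k2 = (1.838477, 0.077591, -1.896193, 2.347922)
  k3: at (u, v) = (0.143139, 0.999251), (du/dtau, dv/dtau) = (1.842293, 0.072406); Gamma_uuu = 0.533717, Gamma_uuv = 0.340217, Gamma_uvv = -1.070087, Gamma_vuu = -0.718299, Gamma_vuv = 0.270451, Gamma_vvv = 0.929552; k3 = (1.842293, 0.072406, -1.896614, 2.360912)
  k4: at (u, v) = (0.189292, 1.000931), (du/dtau, dv/dtau) = (1.794867, 0.131753); Gamma_uuu = 0.501125, Gamma_uuv = 0.328811, Gamma_uvv = -1.039453, Gamma_vuu = -0.718533, Gamma_vuv = 0.275755, Gamma_vvv = 0.904653; k4 = (1.794867, 0.131753, -1.751867, 2.168665)
  Y <- Y + (h/6)(k1 + 2k2 + 2k3 + k4): u = 0.1892, v = 1.0010, du/dtau = 1.7948, dv/dtau = 0.1316

Answer: u = 0.1892, v = 1.0010, du/dtau = 1.7948, dv/dtau = 0.1316


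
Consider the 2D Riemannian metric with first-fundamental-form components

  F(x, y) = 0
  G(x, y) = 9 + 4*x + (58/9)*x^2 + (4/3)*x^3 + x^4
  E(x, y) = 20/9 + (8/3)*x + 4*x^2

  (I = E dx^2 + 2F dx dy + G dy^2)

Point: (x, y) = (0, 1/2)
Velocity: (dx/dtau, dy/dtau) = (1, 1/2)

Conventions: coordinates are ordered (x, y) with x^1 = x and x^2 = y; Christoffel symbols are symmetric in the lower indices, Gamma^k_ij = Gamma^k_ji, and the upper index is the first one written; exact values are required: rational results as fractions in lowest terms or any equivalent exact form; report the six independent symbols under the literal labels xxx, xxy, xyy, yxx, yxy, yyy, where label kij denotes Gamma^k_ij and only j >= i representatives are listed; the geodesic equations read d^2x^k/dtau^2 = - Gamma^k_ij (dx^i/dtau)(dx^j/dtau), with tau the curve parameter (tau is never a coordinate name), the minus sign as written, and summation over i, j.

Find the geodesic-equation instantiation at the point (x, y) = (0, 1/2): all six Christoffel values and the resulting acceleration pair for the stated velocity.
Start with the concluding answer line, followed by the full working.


Answer: Gamma_xxx = 3/5, Gamma_xxy = 0, Gamma_xyy = -9/10, Gamma_yxx = 0, Gamma_yxy = 2/9, Gamma_yyy = 0; accelerations (d^2x/dtau^2, d^2y/dtau^2) = (-3/8, -2/9)

E = 20/9, F = 0, G = 9 at the point
E_x = 8/3, E_y = 0, F_x = 0, F_y = 0, G_x = 4, G_y = 0
EG - F^2 = 20;  g^inv = (1/20) * [[9, 0], [0, 20/9]]
first-kind symbols [ij,l] = (1/2)(d_i g_jl + d_j g_il - d_l g_ij): [xx,x] = E_x/2 = 4/3, [xx,y] = F_x - E_y/2 = 0, [xy,x] = E_y/2 = 0, [xy,y] = G_x/2 = 2, [yy,x] = F_y - G_x/2 = -2, [yy,y] = G_y/2 = 0
Gamma^x_ij = (G*[ij,x] - F*[ij,y])/(EG - F^2), Gamma^y_ij = (E*[ij,y] - F*[ij,x])/(EG - F^2)
Gamma_xxx = 3/5, Gamma_xxy = 0, Gamma_xyy = -9/10, Gamma_yxx = 0, Gamma_yxy = 2/9, Gamma_yyy = 0
d^2x/dtau^2 = -(Gamma_xxx*(1)^2 + 2*Gamma_xxy*(1)*(1/2) + Gamma_xyy*(1/2)^2) = -3/8
d^2y/dtau^2 = -(Gamma_yxx*(1)^2 + 2*Gamma_yxy*(1)*(1/2) + Gamma_yyy*(1/2)^2) = -2/9


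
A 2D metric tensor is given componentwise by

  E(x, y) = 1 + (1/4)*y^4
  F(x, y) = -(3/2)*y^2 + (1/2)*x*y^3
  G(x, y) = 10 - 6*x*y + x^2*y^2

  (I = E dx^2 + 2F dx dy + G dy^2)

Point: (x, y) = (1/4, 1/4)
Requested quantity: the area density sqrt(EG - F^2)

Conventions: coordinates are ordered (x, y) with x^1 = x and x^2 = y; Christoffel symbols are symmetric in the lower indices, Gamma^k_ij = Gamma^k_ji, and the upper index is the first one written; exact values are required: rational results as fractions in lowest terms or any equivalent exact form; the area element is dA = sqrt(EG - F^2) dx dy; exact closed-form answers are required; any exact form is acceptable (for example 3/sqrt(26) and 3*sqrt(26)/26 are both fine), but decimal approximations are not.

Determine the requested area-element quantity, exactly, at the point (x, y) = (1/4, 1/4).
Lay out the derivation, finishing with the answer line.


E = 1025/1024, F = -47/512, G = 2465/256; EG - F^2 = 9861/1024

Answer: sqrt(EG - F^2) = sqrt(9861)/32


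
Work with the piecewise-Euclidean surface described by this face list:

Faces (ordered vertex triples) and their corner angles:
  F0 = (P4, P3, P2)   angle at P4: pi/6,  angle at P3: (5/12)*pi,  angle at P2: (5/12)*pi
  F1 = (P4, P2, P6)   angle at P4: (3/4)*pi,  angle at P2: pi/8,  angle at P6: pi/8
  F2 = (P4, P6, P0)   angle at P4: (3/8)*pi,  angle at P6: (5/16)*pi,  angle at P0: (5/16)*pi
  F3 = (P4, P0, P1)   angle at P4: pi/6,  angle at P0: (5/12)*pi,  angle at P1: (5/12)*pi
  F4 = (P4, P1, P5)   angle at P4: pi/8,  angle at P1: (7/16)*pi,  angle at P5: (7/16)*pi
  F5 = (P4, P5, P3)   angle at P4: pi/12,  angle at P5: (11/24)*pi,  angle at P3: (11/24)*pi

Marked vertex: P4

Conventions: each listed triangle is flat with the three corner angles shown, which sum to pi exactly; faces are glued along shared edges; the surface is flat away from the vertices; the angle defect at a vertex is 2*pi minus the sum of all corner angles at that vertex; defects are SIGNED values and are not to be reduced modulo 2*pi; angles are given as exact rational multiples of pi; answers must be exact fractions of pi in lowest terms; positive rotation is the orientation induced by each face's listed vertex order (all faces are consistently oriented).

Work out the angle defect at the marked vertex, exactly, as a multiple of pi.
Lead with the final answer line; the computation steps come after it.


Answer: defect(P4) = pi/3

Sum of corner angles at P4: (5/3)*pi
defect = 2*pi - (5/3)*pi


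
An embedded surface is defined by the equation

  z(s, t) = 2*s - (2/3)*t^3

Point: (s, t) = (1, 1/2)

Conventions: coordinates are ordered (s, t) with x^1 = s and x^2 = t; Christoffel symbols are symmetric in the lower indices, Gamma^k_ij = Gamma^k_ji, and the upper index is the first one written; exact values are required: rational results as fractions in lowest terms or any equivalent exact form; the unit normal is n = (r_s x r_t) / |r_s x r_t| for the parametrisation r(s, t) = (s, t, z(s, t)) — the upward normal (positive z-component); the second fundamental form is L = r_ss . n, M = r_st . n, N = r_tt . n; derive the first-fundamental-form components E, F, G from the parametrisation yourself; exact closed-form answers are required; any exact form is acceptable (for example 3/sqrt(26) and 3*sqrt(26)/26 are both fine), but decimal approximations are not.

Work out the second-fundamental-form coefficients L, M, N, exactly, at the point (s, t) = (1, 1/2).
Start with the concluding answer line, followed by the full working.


Answer: L = 0, M = 0, N = -4*sqrt(21)/21

z_s = 2, z_t = -1/2, z_ss = 0, z_st = 0, z_tt = -2
E = 5, F = -1, G = 5/4; answer radicand W^2 = 21/4
unnormalised second-form numerators: l = 0, m = 0, n = -2; L = l/sqrt(21/4), and similarly M = m/sqrt(W^2), N = n/sqrt(W^2)


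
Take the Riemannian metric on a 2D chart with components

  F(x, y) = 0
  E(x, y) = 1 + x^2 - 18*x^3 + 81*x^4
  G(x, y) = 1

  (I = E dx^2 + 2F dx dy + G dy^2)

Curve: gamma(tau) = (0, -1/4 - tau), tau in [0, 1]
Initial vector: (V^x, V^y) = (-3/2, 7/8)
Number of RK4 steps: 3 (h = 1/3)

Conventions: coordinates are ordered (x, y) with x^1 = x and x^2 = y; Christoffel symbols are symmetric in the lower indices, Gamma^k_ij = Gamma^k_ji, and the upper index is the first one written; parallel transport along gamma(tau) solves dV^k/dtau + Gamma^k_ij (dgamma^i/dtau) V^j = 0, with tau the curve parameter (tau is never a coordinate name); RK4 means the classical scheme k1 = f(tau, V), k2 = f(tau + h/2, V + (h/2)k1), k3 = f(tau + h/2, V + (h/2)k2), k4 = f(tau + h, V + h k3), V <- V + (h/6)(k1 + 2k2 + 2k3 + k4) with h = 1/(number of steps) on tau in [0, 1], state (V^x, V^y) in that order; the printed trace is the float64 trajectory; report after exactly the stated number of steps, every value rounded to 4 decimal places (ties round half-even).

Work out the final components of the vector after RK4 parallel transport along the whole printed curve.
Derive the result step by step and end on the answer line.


gamma'(tau) = (0, -1); f(tau, V)^k = -Gamma^k_ij(gamma(tau)) gamma'^i(tau) V^j; h = 1/3; intermediate values shown to 6 dp
curve data and Christoffel symbols at the stage parameters:
  tau = 0.000000: gamma = (0.000000, -0.250000), gamma' = (0.000000, -1.000000); Gamma_xxx = 0.000000, Gamma_xxy = 0.000000, Gamma_xyy = 0.000000, Gamma_yxx = 0.000000, Gamma_yxy = 0.000000, Gamma_yyy = 0.000000
  tau = 0.166667: gamma = (0.000000, -0.416667), gamma' = (0.000000, -1.000000); Gamma_xxx = 0.000000, Gamma_xxy = 0.000000, Gamma_xyy = 0.000000, Gamma_yxx = 0.000000, Gamma_yxy = 0.000000, Gamma_yyy = 0.000000
  tau = 0.333333: gamma = (0.000000, -0.583333), gamma' = (0.000000, -1.000000); Gamma_xxx = 0.000000, Gamma_xxy = 0.000000, Gamma_xyy = 0.000000, Gamma_yxx = 0.000000, Gamma_yxy = 0.000000, Gamma_yyy = 0.000000
  tau = 0.500000: gamma = (0.000000, -0.750000), gamma' = (0.000000, -1.000000); Gamma_xxx = 0.000000, Gamma_xxy = 0.000000, Gamma_xyy = 0.000000, Gamma_yxx = 0.000000, Gamma_yxy = 0.000000, Gamma_yyy = 0.000000
  tau = 0.666667: gamma = (0.000000, -0.916667), gamma' = (0.000000, -1.000000); Gamma_xxx = 0.000000, Gamma_xxy = 0.000000, Gamma_xyy = 0.000000, Gamma_yxx = 0.000000, Gamma_yxy = 0.000000, Gamma_yyy = 0.000000
  tau = 0.833333: gamma = (0.000000, -1.083333), gamma' = (0.000000, -1.000000); Gamma_xxx = 0.000000, Gamma_xxy = 0.000000, Gamma_xyy = 0.000000, Gamma_yxx = 0.000000, Gamma_yxy = 0.000000, Gamma_yyy = 0.000000
  tau = 1.000000: gamma = (0.000000, -1.250000), gamma' = (0.000000, -1.000000); Gamma_xxx = 0.000000, Gamma_xxy = 0.000000, Gamma_xyy = 0.000000, Gamma_yxx = 0.000000, Gamma_yxy = 0.000000, Gamma_yyy = 0.000000
step 0: V^x = -1.5000, V^y = 0.8750
step 1: k1 = (0.000000, 0.000000), k2 = (0.000000, 0.000000), k3 = (0.000000, 0.000000), k4 = (0.000000, 0.000000); V <- V + (h/6)(k1 + 2k2 + 2k3 + k4): V^x = -1.5000, V^y = 0.8750
step 2: k1 = (0.000000, 0.000000), k2 = (0.000000, 0.000000), k3 = (0.000000, 0.000000), k4 = (0.000000, 0.000000); V <- V + (h/6)(k1 + 2k2 + 2k3 + k4): V^x = -1.5000, V^y = 0.8750
step 3: k1 = (0.000000, 0.000000), k2 = (0.000000, 0.000000), k3 = (0.000000, 0.000000), k4 = (0.000000, 0.000000); V <- V + (h/6)(k1 + 2k2 + 2k3 + k4): V^x = -1.5000, V^y = 0.8750

Answer: V^x = -1.5000, V^y = 0.8750


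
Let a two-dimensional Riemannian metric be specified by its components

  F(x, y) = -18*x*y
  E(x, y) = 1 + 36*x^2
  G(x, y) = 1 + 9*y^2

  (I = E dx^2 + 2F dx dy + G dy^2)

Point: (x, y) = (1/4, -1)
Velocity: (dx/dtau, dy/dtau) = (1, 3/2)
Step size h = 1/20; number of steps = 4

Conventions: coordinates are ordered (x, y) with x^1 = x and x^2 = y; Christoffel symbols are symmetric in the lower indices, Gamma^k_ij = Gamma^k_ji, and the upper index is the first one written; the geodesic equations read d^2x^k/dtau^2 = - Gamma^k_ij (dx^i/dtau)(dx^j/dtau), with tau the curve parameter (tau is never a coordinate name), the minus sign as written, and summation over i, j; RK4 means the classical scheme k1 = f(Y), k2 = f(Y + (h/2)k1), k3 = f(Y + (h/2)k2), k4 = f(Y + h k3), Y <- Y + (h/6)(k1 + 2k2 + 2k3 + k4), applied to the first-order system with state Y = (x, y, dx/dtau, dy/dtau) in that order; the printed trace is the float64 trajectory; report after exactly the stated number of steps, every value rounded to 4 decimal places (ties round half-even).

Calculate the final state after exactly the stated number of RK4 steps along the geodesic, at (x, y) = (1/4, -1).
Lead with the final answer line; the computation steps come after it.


Answer: x = 0.4524, y = -0.6966, dx/dtau = 1.0263, dy/dtau = 1.5320

f(Y) = (dx/dtau, dy/dtau, -Gamma^x_ij Y'^i Y'^j, -Gamma^y_ij Y'^i Y'^j) with the Gammas evaluated at the stage position; h = 0.050000; intermediate values shown to 6 dp
step 0: x = 0.2500, y = -1.0000, dx/dtau = 1.0000, dy/dtau = 1.5000
step 1:
  k1: at (x, y) = (0.250000, -1.000000), (dx/dtau, dy/dtau) = (1.000000, 1.500000); Gamma_xxx = 0.734694, Gamma_xxy = 0.000000, Gamma_xyy = -0.367347, Gamma_yxx = 1.469388, Gamma_yxy = 0.000000, Gamma_yyy = -0.734694; k1 = (1.000000, 1.500000, 0.091837, 0.183673)
  k2: at (x, y) = (0.275000, -0.962500), (dx/dtau, dy/dtau) = (1.002296, 1.504592); Gamma_xxx = 0.820885, Gamma_xxy = 0.000000, Gamma_xyy = -0.410442, Gamma_yxx = 1.436549, Gamma_yxy = 0.000000, Gamma_yyy = -0.718274; k2 = (1.002296, 1.504592, 0.104500, 0.182874)
  k3: at (x, y) = (0.275057, -0.962385), (dx/dtau, dy/dtau) = (1.002612, 1.504572); Gamma_xxx = 0.821114, Gamma_xxy = 0.000000, Gamma_xyy = -0.410557, Gamma_yxx = 1.436479, Gamma_yxy = 0.000000, Gamma_yyy = -0.718239; k3 = (1.002612, 1.504572, 0.103983, 0.181911)
  k4: at (x, y) = (0.300131, -0.924771), (dx/dtau, dy/dtau) = (1.005199, 1.509096); Gamma_xxx = 0.904944, Gamma_xxy = 0.000000, Gamma_xyy = -0.452472, Gamma_yxx = 1.394170, Gamma_yxy = 0.000000, Gamma_yyy = -0.697085; k4 = (1.005199, 1.509096, 0.116067, 0.178815)
  Y <- Y + (h/6)(k1 + 2k2 + 2k3 + k4): x = 0.3001, y = -0.9248, dx/dtau = 1.0052, dy/dtau = 1.5091
step 2:
  k1: at (x, y) = (0.300125, -0.924771), (dx/dtau, dy/dtau) = (1.005207, 1.509100); Gamma_xxx = 0.904936, Gamma_xxy = 0.000000, Gamma_xyy = -0.452468, Gamma_yxx = 1.394183, Gamma_yxy = 0.000000, Gamma_yyy = -0.697092; k1 = (1.005207, 1.509100, 0.116059, 0.178805)
  k2: at (x, y) = (0.325255, -0.887044), (dx/dtau, dy/dtau) = (1.008109, 1.513571); Gamma_xxx = 0.984785, Gamma_xxy = 0.000000, Gamma_xyy = -0.492392, Gamma_yxx = 1.342864, Gamma_yxy = 0.000000, Gamma_yyy = -0.671432; k2 = (1.008109, 1.513571, 0.127200, 0.173451)
  k3: at (x, y) = (0.325328, -0.886932), (dx/dtau, dy/dtau) = (1.008387, 1.513437); Gamma_xxx = 0.985012, Gamma_xxy = 0.000000, Gamma_xyy = -0.492506, Gamma_yxx = 1.342705, Gamma_yxy = 0.000000, Gamma_yyy = -0.671352; k3 = (1.008387, 1.513437, 0.126476, 0.172404)
  k4: at (x, y) = (0.350544, -0.849100), (dx/dtau, dy/dtau) = (1.011531, 1.517721); Gamma_xxx = 1.059361, Gamma_xxy = 0.000000, Gamma_xyy = -0.529681, Gamma_yxx = 1.283009, Gamma_yxy = 0.000000, Gamma_yyy = -0.641504; k4 = (1.011531, 1.517721, 0.136173, 0.164922)
  Y <- Y + (h/6)(k1 + 2k2 + 2k3 + k4): x = 0.3505, y = -0.8491, dx/dtau = 1.0115, dy/dtau = 1.5177
step 3:
  k1: at (x, y) = (0.350540, -0.849098), (dx/dtau, dy/dtau) = (1.011537, 1.517729); Gamma_xxx = 1.059360, Gamma_xxy = 0.000000, Gamma_xyy = -0.529680, Gamma_yxx = 1.283022, Gamma_yxy = 0.000000, Gamma_yyy = -0.641511; k1 = (1.011537, 1.517729, 0.136174, 0.164924)
  k2: at (x, y) = (0.375828, -0.811155), (dx/dtau, dy/dtau) = (1.014941, 1.521852); Gamma_xxx = 1.126862, Gamma_xxy = 0.000000, Gamma_xyy = -0.563431, Gamma_yxx = 1.216060, Gamma_yxy = 0.000000, Gamma_yyy = -0.608030; k2 = (1.014941, 1.521852, 0.144138, 0.155547)
  k3: at (x, y) = (0.375913, -0.811052), (dx/dtau, dy/dtau) = (1.015141, 1.521618); Gamma_xxx = 1.127042, Gamma_xxy = 0.000000, Gamma_xyy = -0.563521, Gamma_yxx = 1.215825, Gamma_yxy = 0.000000, Gamma_yyy = -0.607913; k3 = (1.015141, 1.521618, 0.143303, 0.154592)
  k4: at (x, y) = (0.401297, -0.773017), (dx/dtau, dy/dtau) = (1.018702, 1.525459); Gamma_xxx = 1.186546, Gamma_xxy = 0.000000, Gamma_xyy = -0.593273, Gamma_yxx = 1.142821, Gamma_yxy = 0.000000, Gamma_yyy = -0.571411; k4 = (1.018702, 1.525459, 0.149218, 0.143719)
  Y <- Y + (h/6)(k1 + 2k2 + 2k3 + k4): x = 0.4013, y = -0.7730, dx/dtau = 1.0187, dy/dtau = 1.5255
step 4:
  k1: at (x, y) = (0.401293, -0.773013), (dx/dtau, dy/dtau) = (1.018706, 1.525470); Gamma_xxx = 1.186551, Gamma_xxy = 0.000000, Gamma_xyy = -0.593275, Gamma_yxx = 1.142831, Gamma_yxy = 0.000000, Gamma_yyy = -0.571415; k1 = (1.018706, 1.525470, 0.149230, 0.143731)
  k2: at (x, y) = (0.426761, -0.734877), (dx/dtau, dy/dtau) = (1.022437, 1.529063); Gamma_xxx = 1.237298, Gamma_xxy = 0.000000, Gamma_xyy = -0.618649, Gamma_yxx = 1.065306, Gamma_yxy = 0.000000, Gamma_yyy = -0.532653; k2 = (1.022437, 1.529063, 0.152980, 0.131715)
  k3: at (x, y) = (0.426854, -0.734787), (dx/dtau, dy/dtau) = (1.022531, 1.528763); Gamma_xxx = 1.237401, Gamma_xxy = 0.000000, Gamma_xyy = -0.618701, Gamma_yxx = 1.065032, Gamma_yxy = 0.000000, Gamma_yyy = -0.532516; k3 = (1.022531, 1.528763, 0.152187, 0.130988)
  k4: at (x, y) = (0.452419, -0.696575), (dx/dtau, dy/dtau) = (1.026315, 1.532020); Gamma_xxx = 1.278868, Gamma_xxy = 0.000000, Gamma_xyy = -0.639434, Gamma_yxx = 0.984516, Gamma_yxy = 0.000000, Gamma_yyy = -0.492258; k4 = (1.026315, 1.532020, 0.153744, 0.118357)
  Y <- Y + (h/6)(k1 + 2k2 + 2k3 + k4): x = 0.4524, y = -0.6966, dx/dtau = 1.0263, dy/dtau = 1.5320
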